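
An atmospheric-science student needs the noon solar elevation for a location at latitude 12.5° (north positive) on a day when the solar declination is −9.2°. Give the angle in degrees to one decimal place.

At local solar noon the hour angle is zero, so the elevation is 90° − |φ − δ| = 90° − |12.5° − (-9.2°)| = 90° − 21.7° = 68.3°.

68.3°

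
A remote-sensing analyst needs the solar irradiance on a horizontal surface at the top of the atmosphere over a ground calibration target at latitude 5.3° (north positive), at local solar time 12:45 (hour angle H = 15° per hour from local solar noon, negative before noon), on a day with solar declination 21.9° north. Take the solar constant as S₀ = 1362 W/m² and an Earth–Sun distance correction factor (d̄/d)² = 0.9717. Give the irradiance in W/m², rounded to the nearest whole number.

Hour angle H = 15° × (12.75 − 12) = 11.25°.
cos θ_z = sin(5.3°) sin(21.9°) + cos(5.3°) cos(21.9°) cos(11.25°) = 0.0345 + 0.9061 = 0.9406.
Top-of-atmosphere irradiance = S₀ (d̄/d)² cos θ_z = 1362 × 0.9717 × 0.9406 = 1244.84 W/m².

1245 W/m²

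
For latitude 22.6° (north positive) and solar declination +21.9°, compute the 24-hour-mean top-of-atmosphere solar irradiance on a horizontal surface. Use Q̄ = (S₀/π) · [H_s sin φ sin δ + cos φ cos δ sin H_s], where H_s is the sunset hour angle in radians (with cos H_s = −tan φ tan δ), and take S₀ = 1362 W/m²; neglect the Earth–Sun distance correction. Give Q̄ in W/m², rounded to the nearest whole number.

474 W/m²

The sunset hour angle satisfies cos H_s = −tan φ tan δ = -0.1673, giving H_s = 99.63°. In radians, H_s = 1.7389.
H_s sin φ sin δ = 1.7389 × 0.3843 × 0.3730 = 0.2493.
cos φ cos δ sin H_s = 0.9232 × 0.9278 × 0.9859 = 0.8445.
Q̄ = (1362/π) × (0.2493 + 0.8445) = 433.54 × 1.0938 = 474.21 W/m².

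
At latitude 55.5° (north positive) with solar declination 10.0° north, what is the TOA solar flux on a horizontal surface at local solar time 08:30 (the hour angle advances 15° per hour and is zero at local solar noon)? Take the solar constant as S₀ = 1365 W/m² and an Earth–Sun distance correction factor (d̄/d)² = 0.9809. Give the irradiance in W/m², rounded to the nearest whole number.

646 W/m²

Hour angle H = 15° × (8.5 − 12) = -52.50°.
cos θ_z = sin(55.5°) sin(10.0°) + cos(55.5°) cos(10.0°) cos(-52.50°) = 0.1431 + 0.3396 = 0.4827.
Top-of-atmosphere irradiance = S₀ (d̄/d)² cos θ_z = 1365 × 0.9809 × 0.4827 = 646.30 W/m².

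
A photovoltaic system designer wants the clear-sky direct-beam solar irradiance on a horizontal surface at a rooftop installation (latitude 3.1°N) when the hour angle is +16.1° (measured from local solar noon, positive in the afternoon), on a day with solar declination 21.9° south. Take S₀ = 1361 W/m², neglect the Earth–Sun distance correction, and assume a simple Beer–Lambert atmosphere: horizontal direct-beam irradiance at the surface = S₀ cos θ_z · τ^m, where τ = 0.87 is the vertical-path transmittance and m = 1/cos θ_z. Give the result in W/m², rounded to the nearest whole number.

With φ = 3.1°, δ = -21.9°, H = 16.10°: sin φ sin δ = -0.0202, cos φ cos δ cos H = 0.8901, so cos θ_z = 0.8699.
Air mass m = 1/cos θ_z = 1/0.8699 = 1.150; τ^m = 0.87^1.150 = 0.8520.
Surface direct beam = 1361 × 0.8699 × 0.8520 = 1008.71 W/m².

1009 W/m²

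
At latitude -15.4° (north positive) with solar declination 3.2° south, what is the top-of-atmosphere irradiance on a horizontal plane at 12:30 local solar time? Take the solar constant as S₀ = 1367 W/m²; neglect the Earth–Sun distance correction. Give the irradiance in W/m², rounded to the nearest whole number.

Hour angle H = 15° × (12.5 − 12) = 7.50°.
cos θ_z = sin φ sin δ + cos φ cos δ cos H = (-0.2656)(-0.0558) + (0.9641)(0.9984)(0.9914) = 0.9691.
Top-of-atmosphere irradiance = S₀ cos θ_z = 1367 × 0.9691 = 1324.76 W/m².

1325 W/m²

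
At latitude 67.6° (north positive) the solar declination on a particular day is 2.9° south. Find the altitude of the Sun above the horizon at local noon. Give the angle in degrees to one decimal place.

19.5°

At local solar noon the hour angle is zero, so the elevation is 90° − |φ − δ| = 90° − |67.6° − (-2.9°)| = 90° − 70.5° = 19.5°.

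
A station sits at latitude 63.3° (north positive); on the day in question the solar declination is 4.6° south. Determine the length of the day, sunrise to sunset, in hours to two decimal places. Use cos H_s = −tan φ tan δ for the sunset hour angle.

10.77 hours

−tan φ tan δ = −(1.9883)(-0.0805) = 0.1601; H_s = arccos(0.1601) = 80.79°.
Day length = 2 H_s / 15° h⁻¹ = 161.58° / 15 = 10.772 h.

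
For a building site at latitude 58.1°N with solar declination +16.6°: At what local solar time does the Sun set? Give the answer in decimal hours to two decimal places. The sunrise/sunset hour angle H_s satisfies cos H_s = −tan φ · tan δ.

19.91 h

cos H_s = −tan(58.1°) · tan(16.6°) = -0.4789, so H_s = arccos(-0.4789) = 118.61°.
Sunset is at 12 + H_s/15 = 12 + 7.907 = 19.907 h local solar time.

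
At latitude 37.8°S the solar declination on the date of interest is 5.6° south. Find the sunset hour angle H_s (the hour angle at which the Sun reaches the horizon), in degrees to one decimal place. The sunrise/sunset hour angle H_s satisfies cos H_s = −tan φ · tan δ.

The sunset hour angle satisfies cos H_s = −tan φ tan δ = -0.0761, giving H_s = 94.36°.

94.4°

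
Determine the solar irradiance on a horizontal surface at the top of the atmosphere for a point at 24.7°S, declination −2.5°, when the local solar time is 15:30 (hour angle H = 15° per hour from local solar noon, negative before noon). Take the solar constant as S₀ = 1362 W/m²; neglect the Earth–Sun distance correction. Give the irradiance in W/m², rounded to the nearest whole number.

Hour angle H = 15° × (15.5 − 12) = 52.50°.
cos θ_z = sin(-24.7°) sin(-2.5°) + cos(-24.7°) cos(-2.5°) cos(52.50°) = 0.0182 + 0.5525 = 0.5707.
Top-of-atmosphere irradiance = S₀ cos θ_z = 1362 × 0.5707 = 777.29 W/m².

777 W/m²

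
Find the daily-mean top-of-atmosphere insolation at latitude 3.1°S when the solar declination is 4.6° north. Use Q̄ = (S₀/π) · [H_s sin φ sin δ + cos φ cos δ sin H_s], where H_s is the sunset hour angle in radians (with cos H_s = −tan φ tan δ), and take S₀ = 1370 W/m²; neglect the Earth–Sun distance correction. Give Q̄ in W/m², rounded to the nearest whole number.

−tan φ tan δ = −(-0.0542)(0.0805) = 0.0044; H_s = arccos(0.0044) = 89.75°. In radians, H_s = 1.5664.
H_s sin φ sin δ = 1.5664 × -0.0541 × 0.0802 = -0.0068.
cos φ cos δ sin H_s = 0.9985 × 0.9968 × 1.0000 = 0.9953.
Q̄ = (1370/π) × (-0.0068 + 0.9953) = 436.08 × 0.9885 = 431.07 W/m².

431 W/m²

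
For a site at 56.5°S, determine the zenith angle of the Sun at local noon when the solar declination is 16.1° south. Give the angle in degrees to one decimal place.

At local solar noon the hour angle is zero, so the zenith angle is |φ − δ| = |-56.5° − (-16.1°)| = 40.4°.

40.4°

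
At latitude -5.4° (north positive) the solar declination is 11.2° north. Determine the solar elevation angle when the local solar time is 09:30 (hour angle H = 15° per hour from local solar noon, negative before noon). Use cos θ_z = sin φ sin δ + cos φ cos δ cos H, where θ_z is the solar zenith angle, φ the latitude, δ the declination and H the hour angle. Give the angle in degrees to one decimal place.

49.2°

Hour angle H = 15° × (9.5 − 12) = -37.50°.
With φ = -5.4°, δ = 11.2°, H = -37.50°: sin φ sin δ = -0.0183, cos φ cos δ cos H = 0.7748, so cos θ_z = 0.7565.
θ_z = arccos(0.7565) = 40.84°, so the elevation is 90° − 40.84° = 49.16°.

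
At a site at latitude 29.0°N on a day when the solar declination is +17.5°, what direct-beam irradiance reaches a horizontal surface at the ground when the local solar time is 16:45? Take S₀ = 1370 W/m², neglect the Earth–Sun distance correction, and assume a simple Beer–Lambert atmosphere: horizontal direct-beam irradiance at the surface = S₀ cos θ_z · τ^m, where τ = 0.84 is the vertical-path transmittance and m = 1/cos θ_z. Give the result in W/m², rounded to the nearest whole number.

372 W/m²

Hour angle H = 15° × (16.75 − 12) = 71.25°.
With φ = 29.0°, δ = 17.5°, H = 71.25°: sin φ sin δ = 0.1458, cos φ cos δ cos H = 0.2681, so cos θ_z = 0.4139.
Air mass m = 1/cos θ_z = 1/0.4139 = 2.416; τ^m = 0.84^2.416 = 0.6562.
Surface direct beam = 1370 × 0.4139 × 0.6562 = 372.09 W/m².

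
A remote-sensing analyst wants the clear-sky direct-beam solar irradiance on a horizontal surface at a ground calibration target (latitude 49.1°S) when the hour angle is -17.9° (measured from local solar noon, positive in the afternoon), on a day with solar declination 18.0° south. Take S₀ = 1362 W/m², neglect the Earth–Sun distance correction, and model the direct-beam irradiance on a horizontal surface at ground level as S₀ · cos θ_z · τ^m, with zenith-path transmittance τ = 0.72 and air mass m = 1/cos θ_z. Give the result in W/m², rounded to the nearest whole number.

756 W/m²

cos θ_z = sin φ sin δ + cos φ cos δ cos H = (-0.7559)(-0.3090) + (0.6547)(0.9511)(0.9516) = 0.8261.
Air mass m = 1/cos θ_z = 1/0.8261 = 1.211; τ^m = 0.72^1.211 = 0.6718.
Surface direct beam = 1362 × 0.8261 × 0.6718 = 755.87 W/m².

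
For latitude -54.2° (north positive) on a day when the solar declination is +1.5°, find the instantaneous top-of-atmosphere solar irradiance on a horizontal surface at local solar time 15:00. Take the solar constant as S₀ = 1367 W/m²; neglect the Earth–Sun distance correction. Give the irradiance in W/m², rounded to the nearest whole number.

536 W/m²

Hour angle H = 15° × (15 − 12) = 45.00°.
cos θ_z = sin(-54.2°) sin(1.5°) + cos(-54.2°) cos(1.5°) cos(45.00°) = -0.0212 + 0.4135 = 0.3923.
Top-of-atmosphere irradiance = S₀ cos θ_z = 1367 × 0.3923 = 536.27 W/m².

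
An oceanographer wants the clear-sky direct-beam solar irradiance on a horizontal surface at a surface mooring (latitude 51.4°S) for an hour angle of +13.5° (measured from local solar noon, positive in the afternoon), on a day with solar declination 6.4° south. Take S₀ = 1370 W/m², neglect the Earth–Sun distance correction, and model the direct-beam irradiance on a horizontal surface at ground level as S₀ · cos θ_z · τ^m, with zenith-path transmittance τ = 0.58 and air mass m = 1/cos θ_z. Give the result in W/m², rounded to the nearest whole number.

cos θ_z = sin φ sin δ + cos φ cos δ cos H = (-0.7815)(-0.1115) + (0.6239)(0.9938)(0.9724) = 0.6901.
Air mass m = 1/cos θ_z = 1/0.6901 = 1.449; τ^m = 0.58^1.449 = 0.4542.
Surface direct beam = 1370 × 0.6901 × 0.4542 = 429.42 W/m².

429 W/m²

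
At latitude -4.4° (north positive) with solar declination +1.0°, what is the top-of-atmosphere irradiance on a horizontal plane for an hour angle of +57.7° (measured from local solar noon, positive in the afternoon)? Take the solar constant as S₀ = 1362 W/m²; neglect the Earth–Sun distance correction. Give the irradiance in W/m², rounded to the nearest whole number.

cos θ_z = sin φ sin δ + cos φ cos δ cos H = (-0.0767)(0.0175) + (0.9971)(0.9998)(0.5344) = 0.5314.
Top-of-atmosphere irradiance = S₀ cos θ_z = 1362 × 0.5314 = 723.77 W/m².

724 W/m²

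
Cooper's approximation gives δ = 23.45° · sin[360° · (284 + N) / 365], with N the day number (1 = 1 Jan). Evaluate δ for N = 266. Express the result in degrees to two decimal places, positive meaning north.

-1.01°

360 × (284 + 266) / 365 = 542.466°; sin(542.466°) = -0.0430.
δ = 23.45 × -0.0430 = -1.008° ≈ -1.01°.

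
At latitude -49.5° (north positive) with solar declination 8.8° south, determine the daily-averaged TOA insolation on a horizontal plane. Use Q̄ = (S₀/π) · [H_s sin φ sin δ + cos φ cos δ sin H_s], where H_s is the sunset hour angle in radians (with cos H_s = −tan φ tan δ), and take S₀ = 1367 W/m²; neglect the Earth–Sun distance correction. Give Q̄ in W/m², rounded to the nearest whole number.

cos H_s = −tan(-49.5°) · tan(-8.8°) = -0.1813, so H_s = arccos(-0.1813) = 100.45°. In radians, H_s = 1.7532.
H_s sin φ sin δ = 1.7532 × -0.7604 × -0.1530 = 0.2040.
cos φ cos δ sin H_s = 0.6494 × 0.9882 × 0.9834 = 0.6311.
Q̄ = (1367/π) × (0.2040 + 0.6311) = 435.13 × 0.8351 = 363.38 W/m².

363 W/m²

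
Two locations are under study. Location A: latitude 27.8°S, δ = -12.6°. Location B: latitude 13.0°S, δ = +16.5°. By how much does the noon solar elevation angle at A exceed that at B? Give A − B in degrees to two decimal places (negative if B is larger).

A: 90° − |-27.8 − (-12.6)| = 74.80°.
B: 90° − |-13.0 − (16.5)| = 60.50°.
A − B = 74.80 − 60.50 = 14.30°.

+14.30°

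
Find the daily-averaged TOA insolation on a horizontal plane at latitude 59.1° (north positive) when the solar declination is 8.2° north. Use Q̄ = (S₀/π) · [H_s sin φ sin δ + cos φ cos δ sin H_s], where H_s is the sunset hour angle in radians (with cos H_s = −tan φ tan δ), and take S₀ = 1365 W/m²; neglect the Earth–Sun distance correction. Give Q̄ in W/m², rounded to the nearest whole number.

311 W/m²

The sunset hour angle satisfies cos H_s = −tan φ tan δ = -0.2408, giving H_s = 103.93°. In radians, H_s = 1.8139.
H_s sin φ sin δ = 1.8139 × 0.8581 × 0.1426 = 0.2220.
cos φ cos δ sin H_s = 0.5135 × 0.9898 × 0.9706 = 0.4933.
Q̄ = (1365/π) × (0.2220 + 0.4933) = 434.49 × 0.7153 = 310.79 W/m².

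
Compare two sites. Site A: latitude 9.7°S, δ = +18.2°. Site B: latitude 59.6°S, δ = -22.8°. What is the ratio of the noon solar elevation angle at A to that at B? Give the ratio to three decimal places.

1.167

A: 90° − |-9.7 − (18.2)| = 62.10°.
B: 90° − |-59.6 − (-22.8)| = 53.20°.
Ratio A/B = 62.1000 / 53.2000 = 1.1673.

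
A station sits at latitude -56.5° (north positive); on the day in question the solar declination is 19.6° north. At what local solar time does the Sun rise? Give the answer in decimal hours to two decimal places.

8.17 h

cos H_s = −tan(-56.5°) · tan(19.6°) = 0.5380, so H_s = arccos(0.5380) = 57.45°.
Sunrise is at 12 − H_s/15 = 12 − 3.830 = 8.170 h local solar time.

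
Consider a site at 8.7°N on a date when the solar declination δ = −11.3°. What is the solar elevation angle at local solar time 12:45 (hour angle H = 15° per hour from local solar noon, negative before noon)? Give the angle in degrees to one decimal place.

67.1°

Hour angle H = 15° × (12.75 − 12) = 11.25°.
cos θ_z = sin(8.7°) sin(-11.3°) + cos(8.7°) cos(-11.3°) cos(11.25°) = -0.0296 + 0.9507 = 0.9211.
θ_z = arccos(0.9211) = 22.91°, so the elevation is 90° − 22.91° = 67.09°.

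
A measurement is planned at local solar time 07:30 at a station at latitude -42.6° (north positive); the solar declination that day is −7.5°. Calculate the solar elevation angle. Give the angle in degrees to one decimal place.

Hour angle H = 15° × (7.5 − 12) = -67.50°.
cos θ_z = sin φ sin δ + cos φ cos δ cos H = (-0.6769)(-0.1305) + (0.7361)(0.9914)(0.3827) = 0.3676.
θ_z = arccos(0.3676) = 68.43°, so the elevation is 90° − 68.43° = 21.57°.

21.6°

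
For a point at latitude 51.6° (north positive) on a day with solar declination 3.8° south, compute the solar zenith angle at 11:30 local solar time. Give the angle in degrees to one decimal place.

Hour angle H = 15° × (11.5 − 12) = -7.50°.
With φ = 51.6°, δ = -3.8°, H = -7.50°: sin φ sin δ = -0.0519, cos φ cos δ cos H = 0.6145, so cos θ_z = 0.5626.
θ_z = arccos(0.5626) = 55.76°.

55.8°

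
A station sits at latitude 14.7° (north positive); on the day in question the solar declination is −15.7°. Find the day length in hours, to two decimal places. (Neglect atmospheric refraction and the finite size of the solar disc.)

11.44 hours

cos H_s = −tan(14.7°) · tan(-15.7°) = 0.0737, so H_s = arccos(0.0737) = 85.77°.
Day length = 2 H_s / 15° h⁻¹ = 171.54° / 15 = 11.436 h.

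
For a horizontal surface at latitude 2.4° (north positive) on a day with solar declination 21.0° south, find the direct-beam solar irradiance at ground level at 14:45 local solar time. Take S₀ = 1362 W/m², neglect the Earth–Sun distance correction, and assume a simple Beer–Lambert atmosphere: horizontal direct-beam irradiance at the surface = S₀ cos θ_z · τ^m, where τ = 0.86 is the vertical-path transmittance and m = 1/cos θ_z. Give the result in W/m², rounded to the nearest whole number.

Hour angle H = 15° × (14.75 − 12) = 41.25°.
cos θ_z = sin(2.4°) sin(-21.0°) + cos(2.4°) cos(-21.0°) cos(41.25°) = -0.0150 + 0.7013 = 0.6863.
Air mass m = 1/cos θ_z = 1/0.6863 = 1.457; τ^m = 0.86^1.457 = 0.8027.
Surface direct beam = 1362 × 0.6863 × 0.8027 = 750.32 W/m².

750 W/m²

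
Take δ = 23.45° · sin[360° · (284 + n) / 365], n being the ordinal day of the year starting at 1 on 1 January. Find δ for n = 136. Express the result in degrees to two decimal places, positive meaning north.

360 × (284 + 136) / 365 = 414.247°; sin(414.247°) = 0.8115.
δ = 23.45 × 0.8115 = 19.030° ≈ +19.03°.

+19.03°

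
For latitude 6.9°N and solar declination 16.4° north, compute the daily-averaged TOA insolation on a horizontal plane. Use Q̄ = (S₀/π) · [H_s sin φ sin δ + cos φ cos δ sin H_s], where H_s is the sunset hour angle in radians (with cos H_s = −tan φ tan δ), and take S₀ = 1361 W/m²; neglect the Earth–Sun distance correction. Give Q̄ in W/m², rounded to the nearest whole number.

The sunset hour angle satisfies cos H_s = −tan φ tan δ = -0.0356, giving H_s = 92.04°. In radians, H_s = 1.6064.
H_s sin φ sin δ = 1.6064 × 0.1201 × 0.2823 = 0.0545.
cos φ cos δ sin H_s = 0.9928 × 0.9593 × 0.9994 = 0.9518.
Q̄ = (1361/π) × (0.0545 + 0.9518) = 433.22 × 1.0063 = 435.95 W/m².

436 W/m²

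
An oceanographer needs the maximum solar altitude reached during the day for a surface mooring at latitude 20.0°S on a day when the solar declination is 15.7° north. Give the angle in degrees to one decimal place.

At local solar noon the hour angle is zero, so the elevation is 90° − |φ − δ| = 90° − |-20.0° − (15.7°)| = 90° − 35.7° = 54.3°.

54.3°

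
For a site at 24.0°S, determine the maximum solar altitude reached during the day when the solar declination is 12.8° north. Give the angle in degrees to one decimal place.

53.2°

At local solar noon the hour angle is zero, so the elevation is 90° − |φ − δ| = 90° − |-24.0° − (12.8°)| = 90° − 36.8° = 53.2°.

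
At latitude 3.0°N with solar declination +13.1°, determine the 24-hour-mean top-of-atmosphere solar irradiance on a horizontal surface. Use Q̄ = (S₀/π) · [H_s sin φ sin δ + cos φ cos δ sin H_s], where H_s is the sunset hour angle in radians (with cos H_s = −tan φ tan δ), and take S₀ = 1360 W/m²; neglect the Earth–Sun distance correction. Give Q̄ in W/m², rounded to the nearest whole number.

The sunset hour angle satisfies cos H_s = −tan φ tan δ = -0.0122, giving H_s = 90.70°. In radians, H_s = 1.5830.
H_s sin φ sin δ = 1.5830 × 0.0523 × 0.2267 = 0.0188.
cos φ cos δ sin H_s = 0.9986 × 0.9740 × 0.9999 = 0.9725.
Q̄ = (1360/π) × (0.0188 + 0.9725) = 432.90 × 0.9913 = 429.13 W/m².

429 W/m²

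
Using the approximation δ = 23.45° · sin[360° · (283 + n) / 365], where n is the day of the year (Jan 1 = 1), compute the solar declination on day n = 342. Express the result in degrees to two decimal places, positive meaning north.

-22.80°

360 × (283 + 342) / 365 = 616.438°; sin(616.438°) = -0.9721.
δ = 23.45 × -0.9721 = -22.796° ≈ -22.80°.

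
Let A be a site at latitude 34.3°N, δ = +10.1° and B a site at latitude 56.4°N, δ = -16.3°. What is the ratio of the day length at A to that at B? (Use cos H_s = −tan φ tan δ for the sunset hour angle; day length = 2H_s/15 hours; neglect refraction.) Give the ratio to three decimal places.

A: H_s = arccos(−tan 34.3° · tan 10.1°) = 96.98°, so 2H_s/15 = 12.9307 h.
B: H_s = arccos(−tan 56.4° · tan -16.3°) = 63.89°, so 2H_s/15 = 8.5187 h.
Ratio A/B = 12.9307 / 8.5187 = 1.5179.

1.518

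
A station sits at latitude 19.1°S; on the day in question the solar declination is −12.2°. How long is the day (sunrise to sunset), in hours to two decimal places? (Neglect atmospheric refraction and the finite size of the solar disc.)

The sunset hour angle satisfies cos H_s = −tan φ tan δ = -0.0749, giving H_s = 94.30°.
Day length = 2 H_s / 15° h⁻¹ = 188.60° / 15 = 12.573 h.

12.57 hours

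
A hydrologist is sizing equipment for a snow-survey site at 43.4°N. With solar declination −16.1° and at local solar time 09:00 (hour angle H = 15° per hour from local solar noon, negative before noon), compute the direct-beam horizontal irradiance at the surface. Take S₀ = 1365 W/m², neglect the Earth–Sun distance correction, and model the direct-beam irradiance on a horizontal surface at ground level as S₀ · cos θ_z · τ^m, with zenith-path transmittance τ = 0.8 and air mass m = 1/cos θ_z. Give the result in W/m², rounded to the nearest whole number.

Hour angle H = 15° × (9 − 12) = -45.00°.
cos θ_z = sin φ sin δ + cos φ cos δ cos H = (0.6871)(-0.2773) + (0.7266)(0.9608)(0.7071) = 0.3031.
Air mass m = 1/cos θ_z = 1/0.3031 = 3.299; τ^m = 0.8^3.299 = 0.4790.
Surface direct beam = 1365 × 0.3031 × 0.4790 = 198.18 W/m².

198 W/m²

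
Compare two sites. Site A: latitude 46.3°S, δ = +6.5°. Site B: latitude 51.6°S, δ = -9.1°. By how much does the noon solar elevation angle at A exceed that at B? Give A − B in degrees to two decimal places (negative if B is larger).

A: 90° − |-46.3 − (6.5)| = 37.20°.
B: 90° − |-51.6 − (-9.1)| = 47.50°.
A − B = 37.20 − 47.50 = -10.30°.

-10.30°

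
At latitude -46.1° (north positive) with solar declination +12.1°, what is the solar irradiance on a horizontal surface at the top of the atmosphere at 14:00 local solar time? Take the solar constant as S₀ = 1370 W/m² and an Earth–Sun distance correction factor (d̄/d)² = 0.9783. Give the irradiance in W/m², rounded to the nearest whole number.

585 W/m²

Hour angle H = 15° × (14 − 12) = 30.00°.
With φ = -46.1°, δ = 12.1°, H = 30.00°: sin φ sin δ = -0.1510, cos φ cos δ cos H = 0.5872, so cos θ_z = 0.4362.
Top-of-atmosphere irradiance = S₀ (d̄/d)² cos θ_z = 1370 × 0.9783 × 0.4362 = 584.63 W/m².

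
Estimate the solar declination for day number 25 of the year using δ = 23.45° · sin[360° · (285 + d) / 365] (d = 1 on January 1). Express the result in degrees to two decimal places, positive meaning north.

360 × (285 + 25) / 365 = 305.753°; sin(305.753°) = -0.8115.
δ = 23.45 × -0.8115 = -19.030° ≈ -19.03°.

-19.03°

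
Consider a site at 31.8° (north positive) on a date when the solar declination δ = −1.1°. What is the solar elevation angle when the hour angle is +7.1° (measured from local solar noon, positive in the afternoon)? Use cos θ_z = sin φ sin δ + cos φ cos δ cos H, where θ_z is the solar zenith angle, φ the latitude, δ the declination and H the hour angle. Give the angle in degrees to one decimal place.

56.4°

cos θ_z = sin φ sin δ + cos φ cos δ cos H = (0.5270)(-0.0192) + (0.8499)(0.9998)(0.9923) = 0.8331.
θ_z = arccos(0.8331) = 33.58°, so the elevation is 90° − 33.58° = 56.42°.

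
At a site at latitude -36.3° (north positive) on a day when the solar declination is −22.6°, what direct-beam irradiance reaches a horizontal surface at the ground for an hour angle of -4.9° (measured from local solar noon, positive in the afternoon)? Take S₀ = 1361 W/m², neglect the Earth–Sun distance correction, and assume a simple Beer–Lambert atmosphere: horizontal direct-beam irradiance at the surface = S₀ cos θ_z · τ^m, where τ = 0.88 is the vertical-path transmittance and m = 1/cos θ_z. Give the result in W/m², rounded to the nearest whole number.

With φ = -36.3°, δ = -22.6°, H = -4.90°: sin φ sin δ = 0.2275, cos φ cos δ cos H = 0.7413, so cos θ_z = 0.9688.
Air mass m = 1/cos θ_z = 1/0.9688 = 1.032; τ^m = 0.88^1.032 = 0.8764.
Surface direct beam = 1361 × 0.9688 × 0.8764 = 1155.57 W/m².

1156 W/m²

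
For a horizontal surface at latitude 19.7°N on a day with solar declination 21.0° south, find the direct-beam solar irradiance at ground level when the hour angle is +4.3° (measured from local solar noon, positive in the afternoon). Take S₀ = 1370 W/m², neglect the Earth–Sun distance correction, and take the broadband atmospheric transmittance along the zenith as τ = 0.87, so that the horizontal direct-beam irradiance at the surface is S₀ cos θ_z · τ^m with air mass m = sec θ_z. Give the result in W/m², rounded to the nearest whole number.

With φ = 19.7°, δ = -21.0°, H = 4.30°: sin φ sin δ = -0.1208, cos φ cos δ cos H = 0.8765, so cos θ_z = 0.7557.
Air mass m = 1/cos θ_z = 1/0.7557 = 1.323; τ^m = 0.87^1.323 = 0.8317.
Surface direct beam = 1370 × 0.7557 × 0.8317 = 861.07 W/m².

861 W/m²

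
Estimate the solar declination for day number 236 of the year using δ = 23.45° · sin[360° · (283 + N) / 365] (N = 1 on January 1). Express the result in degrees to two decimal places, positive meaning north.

360 × (283 + 236) / 365 = 511.890°; sin(511.890°) = 0.4712.
δ = 23.45 × 0.4712 = 11.050° ≈ +11.05°.

+11.05°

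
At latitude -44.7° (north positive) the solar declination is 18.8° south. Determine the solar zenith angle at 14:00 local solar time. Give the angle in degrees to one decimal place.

36.0°

Hour angle H = 15° × (14 − 12) = 30.00°.
With φ = -44.7°, δ = -18.8°, H = 30.00°: sin φ sin δ = 0.2267, cos φ cos δ cos H = 0.5827, so cos θ_z = 0.8094.
θ_z = arccos(0.8094) = 35.96°.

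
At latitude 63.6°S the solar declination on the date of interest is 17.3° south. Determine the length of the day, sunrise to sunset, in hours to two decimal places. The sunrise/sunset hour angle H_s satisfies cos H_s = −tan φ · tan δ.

17.18 hours

−tan φ tan δ = −(-2.0145)(-0.3115) = -0.6275; H_s = arccos(-0.6275) = 128.87°.
Day length = 2 H_s / 15° h⁻¹ = 257.74° / 15 = 17.183 h.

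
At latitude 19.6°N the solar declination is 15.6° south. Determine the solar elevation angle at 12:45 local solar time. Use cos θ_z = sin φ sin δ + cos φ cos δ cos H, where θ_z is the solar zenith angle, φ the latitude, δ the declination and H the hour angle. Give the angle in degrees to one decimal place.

Hour angle H = 15° × (12.75 − 12) = 11.25°.
With φ = 19.6°, δ = -15.6°, H = 11.25°: sin φ sin δ = -0.0902, cos φ cos δ cos H = 0.8899, so cos θ_z = 0.7997.
θ_z = arccos(0.7997) = 36.90°, so the elevation is 90° − 36.90° = 53.10°.

53.1°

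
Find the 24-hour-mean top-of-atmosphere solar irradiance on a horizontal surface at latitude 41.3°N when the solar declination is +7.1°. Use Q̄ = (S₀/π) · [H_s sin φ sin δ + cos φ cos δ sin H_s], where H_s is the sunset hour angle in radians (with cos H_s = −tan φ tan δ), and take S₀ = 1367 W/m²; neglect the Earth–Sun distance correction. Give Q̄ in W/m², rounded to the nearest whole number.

cos H_s = −tan(41.3°) · tan(7.1°) = -0.1094, so H_s = arccos(-0.1094) = 96.28°. In radians, H_s = 1.6804.
H_s sin φ sin δ = 1.6804 × 0.6600 × 0.1236 = 0.1371.
cos φ cos δ sin H_s = 0.7513 × 0.9923 × 0.9940 = 0.7410.
Q̄ = (1367/π) × (0.1371 + 0.7410) = 435.13 × 0.8781 = 382.09 W/m².

382 W/m²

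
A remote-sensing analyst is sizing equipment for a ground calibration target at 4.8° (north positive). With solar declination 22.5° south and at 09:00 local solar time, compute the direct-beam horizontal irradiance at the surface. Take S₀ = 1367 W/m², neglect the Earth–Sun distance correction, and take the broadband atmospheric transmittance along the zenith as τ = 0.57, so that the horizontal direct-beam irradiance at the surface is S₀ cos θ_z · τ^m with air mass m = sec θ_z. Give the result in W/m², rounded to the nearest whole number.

Hour angle H = 15° × (9 − 12) = -45.00°.
cos θ_z = sin(4.8°) sin(-22.5°) + cos(4.8°) cos(-22.5°) cos(-45.00°) = -0.0320 + 0.6510 = 0.6190.
Air mass m = 1/cos θ_z = 1/0.6190 = 1.616; τ^m = 0.57^1.616 = 0.4032.
Surface direct beam = 1367 × 0.6190 × 0.4032 = 341.18 W/m².

341 W/m²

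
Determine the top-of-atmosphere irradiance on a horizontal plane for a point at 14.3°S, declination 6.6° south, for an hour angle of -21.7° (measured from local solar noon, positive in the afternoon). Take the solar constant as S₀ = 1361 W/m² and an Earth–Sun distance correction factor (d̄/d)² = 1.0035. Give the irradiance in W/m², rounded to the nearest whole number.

With φ = -14.3°, δ = -6.6°, H = -21.70°: sin φ sin δ = 0.0284, cos φ cos δ cos H = 0.8944, so cos θ_z = 0.9228.
Top-of-atmosphere irradiance = S₀ (d̄/d)² cos θ_z = 1361 × 1.0035 × 0.9228 = 1260.33 W/m².

1260 W/m²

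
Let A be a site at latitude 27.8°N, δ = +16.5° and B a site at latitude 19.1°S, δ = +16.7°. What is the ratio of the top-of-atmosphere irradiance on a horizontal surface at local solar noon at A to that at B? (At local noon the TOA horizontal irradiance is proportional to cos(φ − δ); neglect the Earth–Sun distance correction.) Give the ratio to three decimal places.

1.209

A: cos θ_z = cos(27.8° − (16.5°)) = 0.9806.
B: cos θ_z = cos(-19.1° − (16.7°)) = 0.8111.
Ratio A/B = 0.9806 / 0.8111 = 1.2090.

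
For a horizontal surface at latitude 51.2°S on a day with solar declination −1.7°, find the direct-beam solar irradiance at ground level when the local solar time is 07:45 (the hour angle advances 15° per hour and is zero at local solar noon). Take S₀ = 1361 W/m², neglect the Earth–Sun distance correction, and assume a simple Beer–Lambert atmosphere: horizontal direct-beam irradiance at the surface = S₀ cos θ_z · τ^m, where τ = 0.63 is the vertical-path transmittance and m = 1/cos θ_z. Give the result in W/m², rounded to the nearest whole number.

Hour angle H = 15° × (7.75 − 12) = -63.75°.
With φ = -51.2°, δ = -1.7°, H = -63.75°: sin φ sin δ = 0.0231, cos φ cos δ cos H = 0.2770, so cos θ_z = 0.3001.
Air mass m = 1/cos θ_z = 1/0.3001 = 3.332; τ^m = 0.63^3.332 = 0.2145.
Surface direct beam = 1361 × 0.3001 × 0.2145 = 87.61 W/m².

88 W/m²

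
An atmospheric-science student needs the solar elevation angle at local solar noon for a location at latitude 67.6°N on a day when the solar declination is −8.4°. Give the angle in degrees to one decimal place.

At local solar noon the hour angle is zero, so the elevation is 90° − |φ − δ| = 90° − |67.6° − (-8.4°)| = 90° − 76.0° = 14.0°.

14.0°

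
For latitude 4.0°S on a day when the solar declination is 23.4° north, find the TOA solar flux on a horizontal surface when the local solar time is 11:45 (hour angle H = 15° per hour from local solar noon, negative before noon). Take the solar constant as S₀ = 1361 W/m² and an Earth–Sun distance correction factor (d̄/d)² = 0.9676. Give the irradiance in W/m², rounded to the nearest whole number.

1167 W/m²

Hour angle H = 15° × (11.75 − 12) = -3.75°.
cos θ_z = sin φ sin δ + cos φ cos δ cos H = (-0.0698)(0.3971) + (0.9976)(0.9178)(0.9979) = 0.8860.
Top-of-atmosphere irradiance = S₀ (d̄/d)² cos θ_z = 1361 × 0.9676 × 0.8860 = 1166.78 W/m².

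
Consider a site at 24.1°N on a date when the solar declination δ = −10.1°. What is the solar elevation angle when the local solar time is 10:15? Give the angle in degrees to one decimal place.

Hour angle H = 15° × (10.25 − 12) = -26.25°.
cos θ_z = sin φ sin δ + cos φ cos δ cos H = (0.4083)(-0.1754) + (0.9128)(0.9845)(0.8969) = 0.7344.
θ_z = arccos(0.7344) = 42.74°, so the elevation is 90° − 42.74° = 47.26°.

47.3°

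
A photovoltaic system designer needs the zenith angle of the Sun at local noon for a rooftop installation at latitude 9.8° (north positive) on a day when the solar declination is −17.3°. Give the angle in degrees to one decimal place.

27.1°

At local solar noon the hour angle is zero, so the zenith angle is |φ − δ| = |9.8° − (-17.3°)| = 27.1°.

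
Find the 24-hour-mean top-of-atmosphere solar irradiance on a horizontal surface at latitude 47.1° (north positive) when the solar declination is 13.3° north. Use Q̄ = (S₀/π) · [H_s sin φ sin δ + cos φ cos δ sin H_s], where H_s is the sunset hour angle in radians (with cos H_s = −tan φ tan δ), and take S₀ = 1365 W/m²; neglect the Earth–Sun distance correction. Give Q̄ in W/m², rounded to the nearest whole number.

412 W/m²

cos H_s = −tan(47.1°) · tan(13.3°) = -0.2544, so H_s = arccos(-0.2544) = 104.74°. In radians, H_s = 1.8281.
H_s sin φ sin δ = 1.8281 × 0.7325 × 0.2300 = 0.3080.
cos φ cos δ sin H_s = 0.6807 × 0.9732 × 0.9671 = 0.6407.
Q̄ = (1365/π) × (0.3080 + 0.6407) = 434.49 × 0.9487 = 412.20 W/m².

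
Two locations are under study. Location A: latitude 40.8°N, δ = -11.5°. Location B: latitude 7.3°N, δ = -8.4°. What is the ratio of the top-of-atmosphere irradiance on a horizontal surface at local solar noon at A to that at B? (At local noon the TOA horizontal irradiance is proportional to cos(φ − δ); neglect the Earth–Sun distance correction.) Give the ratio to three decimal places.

0.635

A: cos θ_z = cos(40.8° − (-11.5°)) = 0.6115.
B: cos θ_z = cos(7.3° − (-8.4°)) = 0.9627.
Ratio A/B = 0.6115 / 0.9627 = 0.6352.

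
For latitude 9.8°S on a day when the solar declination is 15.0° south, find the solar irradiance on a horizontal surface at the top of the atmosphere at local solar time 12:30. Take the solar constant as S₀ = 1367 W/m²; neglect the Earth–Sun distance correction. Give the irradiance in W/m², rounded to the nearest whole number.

Hour angle H = 15° × (12.5 − 12) = 7.50°.
With φ = -9.8°, δ = -15.0°, H = 7.50°: sin φ sin δ = 0.0441, cos φ cos δ cos H = 0.9437, so cos θ_z = 0.9878.
Top-of-atmosphere irradiance = S₀ cos θ_z = 1367 × 0.9878 = 1350.32 W/m².

1350 W/m²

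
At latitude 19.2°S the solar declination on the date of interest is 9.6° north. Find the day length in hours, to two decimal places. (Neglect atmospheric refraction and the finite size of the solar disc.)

11.55 hours

−tan φ tan δ = −(-0.3482)(0.1691) = 0.0589; H_s = arccos(0.0589) = 86.62°.
Day length = 2 H_s / 15° h⁻¹ = 173.24° / 15 = 11.549 h.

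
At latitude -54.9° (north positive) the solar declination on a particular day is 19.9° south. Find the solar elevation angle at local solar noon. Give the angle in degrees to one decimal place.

At local solar noon the hour angle is zero, so the elevation is 90° − |φ − δ| = 90° − |-54.9° − (-19.9°)| = 90° − 35.0° = 55.0°.

55.0°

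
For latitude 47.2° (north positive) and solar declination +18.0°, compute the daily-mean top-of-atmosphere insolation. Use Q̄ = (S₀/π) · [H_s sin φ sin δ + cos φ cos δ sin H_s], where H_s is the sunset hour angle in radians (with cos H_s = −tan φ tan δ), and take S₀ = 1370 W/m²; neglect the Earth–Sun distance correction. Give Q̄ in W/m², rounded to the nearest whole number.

455 W/m²

cos H_s = −tan(47.2°) · tan(18.0°) = -0.3509, so H_s = arccos(-0.3509) = 110.54°. In radians, H_s = 1.9293.
H_s sin φ sin δ = 1.9293 × 0.7337 × 0.3090 = 0.4374.
cos φ cos δ sin H_s = 0.6794 × 0.9511 × 0.9364 = 0.6051.
Q̄ = (1370/π) × (0.4374 + 0.6051) = 436.08 × 1.0425 = 454.61 W/m².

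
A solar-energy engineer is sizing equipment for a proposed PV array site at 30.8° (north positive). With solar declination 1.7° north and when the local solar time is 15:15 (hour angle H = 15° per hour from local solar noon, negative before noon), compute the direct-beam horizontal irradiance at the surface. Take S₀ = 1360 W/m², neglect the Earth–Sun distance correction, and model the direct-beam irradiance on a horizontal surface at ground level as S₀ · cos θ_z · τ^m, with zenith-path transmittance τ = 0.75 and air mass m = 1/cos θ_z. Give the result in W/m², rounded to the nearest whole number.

482 W/m²

Hour angle H = 15° × (15.25 − 12) = 48.75°.
cos θ_z = sin φ sin δ + cos φ cos δ cos H = (0.5120)(0.0297) + (0.8590)(0.9996)(0.6593) = 0.5813.
Air mass m = 1/cos θ_z = 1/0.5813 = 1.720; τ^m = 0.75^1.720 = 0.6097.
Surface direct beam = 1360 × 0.5813 × 0.6097 = 482.01 W/m².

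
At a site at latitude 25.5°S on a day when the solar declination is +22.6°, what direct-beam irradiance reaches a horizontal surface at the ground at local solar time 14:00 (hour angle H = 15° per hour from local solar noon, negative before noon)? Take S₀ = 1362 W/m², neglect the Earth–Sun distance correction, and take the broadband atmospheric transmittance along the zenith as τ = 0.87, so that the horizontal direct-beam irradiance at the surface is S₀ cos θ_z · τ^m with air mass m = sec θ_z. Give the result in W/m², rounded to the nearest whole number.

590 W/m²

Hour angle H = 15° × (14 − 12) = 30.00°.
cos θ_z = sin(-25.5°) sin(22.6°) + cos(-25.5°) cos(22.6°) cos(30.00°) = -0.1654 + 0.7216 = 0.5562.
Air mass m = 1/cos θ_z = 1/0.5562 = 1.798; τ^m = 0.87^1.798 = 0.7785.
Surface direct beam = 1362 × 0.5562 × 0.7785 = 589.75 W/m².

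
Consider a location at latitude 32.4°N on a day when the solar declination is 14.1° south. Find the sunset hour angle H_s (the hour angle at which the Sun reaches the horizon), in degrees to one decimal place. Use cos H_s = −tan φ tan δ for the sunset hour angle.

80.8°

cos H_s = −tan(32.4°) · tan(-14.1°) = 0.1594, so H_s = arccos(0.1594) = 80.83°.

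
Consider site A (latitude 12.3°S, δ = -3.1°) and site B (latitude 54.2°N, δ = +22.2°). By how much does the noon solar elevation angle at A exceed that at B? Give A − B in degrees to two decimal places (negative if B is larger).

A: 90° − |-12.3 − (-3.1)| = 80.80°.
B: 90° − |54.2 − (22.2)| = 58.00°.
A − B = 80.80 − 58.00 = 22.80°.

+22.80°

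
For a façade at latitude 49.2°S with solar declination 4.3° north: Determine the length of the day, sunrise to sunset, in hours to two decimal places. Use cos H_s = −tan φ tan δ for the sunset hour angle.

−tan φ tan δ = −(-1.1585)(0.0752) = 0.0871; H_s = arccos(0.0871) = 85.00°.
Day length = 2 H_s / 15° h⁻¹ = 170.00° / 15 = 11.333 h.

11.33 hours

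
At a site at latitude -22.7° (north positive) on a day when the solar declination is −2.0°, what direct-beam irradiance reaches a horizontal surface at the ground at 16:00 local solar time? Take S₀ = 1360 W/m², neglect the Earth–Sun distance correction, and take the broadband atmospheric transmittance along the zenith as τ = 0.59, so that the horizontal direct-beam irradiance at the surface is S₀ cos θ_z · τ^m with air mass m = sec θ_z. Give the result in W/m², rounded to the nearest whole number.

Hour angle H = 15° × (16 − 12) = 60.00°.
cos θ_z = sin φ sin δ + cos φ cos δ cos H = (-0.3859)(-0.0349) + (0.9225)(0.9994)(0.5000) = 0.4744.
Air mass m = 1/cos θ_z = 1/0.4744 = 2.108; τ^m = 0.59^2.108 = 0.3288.
Surface direct beam = 1360 × 0.4744 × 0.3288 = 212.14 W/m².

212 W/m²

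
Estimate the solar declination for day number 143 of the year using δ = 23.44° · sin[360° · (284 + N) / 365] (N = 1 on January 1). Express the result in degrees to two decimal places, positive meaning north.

360 × (284 + 143) / 365 = 421.151°; sin(421.151°) = 0.8759.
δ = 23.44 × 0.8759 = 20.531° ≈ +20.53°.

+20.53°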